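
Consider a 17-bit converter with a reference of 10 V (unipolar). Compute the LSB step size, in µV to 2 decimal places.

76.29 µV

Full-scale span = 10 V.
LSB = 10 / 2^17 = 10 / 131072 = 7.62939e-05 V = 76.29 µV.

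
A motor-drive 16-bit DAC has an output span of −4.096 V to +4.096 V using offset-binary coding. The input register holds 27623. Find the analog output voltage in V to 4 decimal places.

-0.6431 V

LSB = 8.192 V / 2^16 = 125.00 µV.
V_out = (−4.096) + 27623 × 0.000125 V = -0.643125 V.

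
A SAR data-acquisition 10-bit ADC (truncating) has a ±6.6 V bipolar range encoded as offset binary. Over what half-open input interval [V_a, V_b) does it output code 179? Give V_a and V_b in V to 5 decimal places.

LSB = 13.2/2^10 = 12.891 mV.
V_a = V_low + 179·LSB = -4.29258 V; V_b = V_low + 180·LSB = -4.27969 V.

[-4.29258 V, -4.27969 V)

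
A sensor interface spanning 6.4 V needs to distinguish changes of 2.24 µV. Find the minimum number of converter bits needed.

22 bits

Number of steps required ≥ 6.4 V / 2.24 µV = 2857142.86.
Need 2^N ≥ 2857142.86; 2^21 = 2097152, 2^22 = 4194304.
Minimum N = 22.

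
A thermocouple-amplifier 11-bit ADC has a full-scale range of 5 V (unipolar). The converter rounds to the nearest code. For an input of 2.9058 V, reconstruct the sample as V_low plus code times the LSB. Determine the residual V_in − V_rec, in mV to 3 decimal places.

0.527 mV

Step size: 5 V ÷ 2^11 = 2.441 mV.
(V_in − V_low)/LSB = (2.9058 − 0)/0.00244141 = 1190.2157 → code 1190 (round).
V_rec = 0 + 1190·0.00244141 = 2.9052734 V.
V_in − V_rec = 0.000526563 V = 0.527 mV.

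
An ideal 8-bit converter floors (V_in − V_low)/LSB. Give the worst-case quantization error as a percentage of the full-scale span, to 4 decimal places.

0.3906 %

Truncating → worst-case error = 1 LSB = V_FS/2^8, so 100/256 = 0.390625 % of full scale.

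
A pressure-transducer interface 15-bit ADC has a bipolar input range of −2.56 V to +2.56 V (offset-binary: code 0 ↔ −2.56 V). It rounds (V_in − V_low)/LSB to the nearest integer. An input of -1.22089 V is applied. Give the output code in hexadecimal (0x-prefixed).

code 0x217A (decimal 8570)

Full-scale span = 5.12 V; LSB = 5.12/2^15 = 156.25 µV.
(V_in − V_low)/LSB = (-1.22089 − (−2.56)) / 0.00015625 = 8570.304.
round(8570.304) = 8570.
In hexadecimal (0x-prefixed): 0x217A.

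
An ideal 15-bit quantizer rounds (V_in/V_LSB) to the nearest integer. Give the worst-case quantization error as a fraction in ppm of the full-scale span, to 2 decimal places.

15.26 ppm

Rounding → worst-case error = ½ LSB = V_FS/2^16, so 1e+06/65536 = 15.2588 ppm of full scale.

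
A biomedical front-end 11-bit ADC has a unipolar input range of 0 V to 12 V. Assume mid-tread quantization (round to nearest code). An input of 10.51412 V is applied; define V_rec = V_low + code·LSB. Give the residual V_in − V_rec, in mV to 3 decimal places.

One LSB is 12 V / 2048 = 5.859 mV.
(10.51412 − 0)/0.00585938 = 1794.4098; round gives code 1794.
Reconstructed: 10.511719 V.
V_in − V_rec = 0.00240125 V = 2.401 mV.

2.401 mV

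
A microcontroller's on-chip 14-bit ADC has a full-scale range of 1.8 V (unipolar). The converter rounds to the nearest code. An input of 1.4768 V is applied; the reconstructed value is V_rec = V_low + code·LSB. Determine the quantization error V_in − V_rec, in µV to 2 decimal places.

17.77 µV

LSB = 1.8/2^14 = 109.86 µV.
(1.4768 − 0)/0.000109863 = 13442.1618; round gives code 13442.
V_rec = 0 + 13442·0.000109863 = 1.4767822 V.
Error = 1.4768 − 1.4767822 = 1.77734e-05 V = 17.77 µV.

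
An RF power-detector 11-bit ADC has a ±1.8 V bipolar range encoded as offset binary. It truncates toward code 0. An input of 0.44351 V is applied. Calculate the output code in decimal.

code 1276

Full-scale span = 3.6 V; LSB = 3.6/2^11 = 1.758 mV.
(0.44351 − (−1.8)) / 0.00175781 = 1276.308 LSBs.
Floor → code 1276.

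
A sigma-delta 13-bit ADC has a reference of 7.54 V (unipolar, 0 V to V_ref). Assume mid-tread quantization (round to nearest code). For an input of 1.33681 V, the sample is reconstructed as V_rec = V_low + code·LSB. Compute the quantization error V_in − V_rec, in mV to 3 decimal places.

0.374 mV

One LSB is 7.54 V / 8192 = 0.920 mV.
Scaled input = 1452.4068 LSBs, so code = 1452.
V_rec = 0 + 1452·0.00092041 = 1.3364355 V.
V_in − V_rec = 0.000374453 V = 0.374 mV.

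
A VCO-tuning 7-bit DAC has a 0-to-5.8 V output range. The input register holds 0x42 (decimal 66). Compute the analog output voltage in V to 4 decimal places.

LSB = 5.8 V / 2^7 = 45.312 mV.
Code 0x42 = 66 decimal.
V_out = 0 + 66 × 0.0453125 V = 2.99063 V.

2.9906 V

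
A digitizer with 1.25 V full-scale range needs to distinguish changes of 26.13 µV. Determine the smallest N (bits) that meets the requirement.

Number of steps required ≥ 1.25 V / 26.13 µV = 47837.73.
Need 2^N ≥ 47837.73; 2^15 = 32768, 2^16 = 65536.
Minimum N = 16.

16 bits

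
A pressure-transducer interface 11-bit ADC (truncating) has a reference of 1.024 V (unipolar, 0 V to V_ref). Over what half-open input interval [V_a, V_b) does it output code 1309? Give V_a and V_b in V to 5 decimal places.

[0.65450 V, 0.65500 V)

LSB = 1.024/2^11 = 0.500 mV.
V_a = V_low + 1309·LSB = 0.6545 V; V_b = V_low + 1310·LSB = 0.655 V.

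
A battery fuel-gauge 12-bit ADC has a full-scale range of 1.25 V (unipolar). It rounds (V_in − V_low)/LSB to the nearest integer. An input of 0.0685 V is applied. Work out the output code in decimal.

With 4096 levels over 1.25 V, one step is 305.18 µV.
(0.0685 − 0) / 0.000305176 = 224.461 LSBs.
So the output code is 224.

code 224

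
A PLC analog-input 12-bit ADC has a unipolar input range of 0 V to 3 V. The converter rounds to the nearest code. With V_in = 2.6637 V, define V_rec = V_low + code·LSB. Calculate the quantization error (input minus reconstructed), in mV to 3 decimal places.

One LSB is 3 V / 4096 = 0.732 mV.
(V_in − V_low)/LSB = (2.6637 − 0)/0.000732422 = 3636.8384 → code 3637 (round).
V_rec = 0 + 3637·0.000732422 = 2.6638184 V.
V_in − V_rec = -0.000118359 V = -0.118 mV.

-0.118 mV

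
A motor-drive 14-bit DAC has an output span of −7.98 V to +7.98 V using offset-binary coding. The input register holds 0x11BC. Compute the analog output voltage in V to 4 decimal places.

-3.5575 V

LSB = 15.96 V / 2^14 = 0.974 mV.
Code 0x11BC = 4540 decimal.
V_out = (−7.98) + 4540 × 0.000974121 V = -3.55749 V.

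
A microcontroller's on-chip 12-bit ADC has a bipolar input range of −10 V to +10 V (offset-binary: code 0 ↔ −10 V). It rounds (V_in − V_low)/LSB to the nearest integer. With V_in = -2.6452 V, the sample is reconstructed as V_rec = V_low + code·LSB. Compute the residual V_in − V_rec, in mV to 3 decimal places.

1.284 mV

Step size: 20 V ÷ 2^12 = 4.883 mV.
(-2.6452 − (−10))/0.00488281 = 1506.2630; round gives code 1506.
Reconstructed: -2.6464844 V.
V_in − V_rec = 0.00128437 V = 1.284 mV.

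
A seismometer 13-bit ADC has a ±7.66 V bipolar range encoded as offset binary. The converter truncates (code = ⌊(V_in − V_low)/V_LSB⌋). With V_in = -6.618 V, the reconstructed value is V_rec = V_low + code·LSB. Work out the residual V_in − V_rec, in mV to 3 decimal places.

0.345 mV

LSB = 15.32/2^13 = 1.870 mV.
(-6.618 − (−7.66))/0.00187012 = 557.1843; ⌊·⌋ gives code 557.
Code 557 maps back to (−7.66) + 557×0.00187012 V = -6.6183447 V.
Difference: 0.000344727 V → 0.345 mV.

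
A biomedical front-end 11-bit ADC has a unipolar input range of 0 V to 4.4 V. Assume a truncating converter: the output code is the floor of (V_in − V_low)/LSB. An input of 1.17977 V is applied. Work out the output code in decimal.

code 549

With 2048 levels over 4.4 V, one step is 2.148 mV.
Input sits at 549.129 steps above V_low.
So the output code is 549.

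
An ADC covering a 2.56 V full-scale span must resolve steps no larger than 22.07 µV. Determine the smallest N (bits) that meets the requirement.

17 bits

Number of steps required ≥ 2.56 V / 22.07 µV = 115994.56.
Need 2^N ≥ 115994.56; 2^16 = 65536, 2^17 = 131072.
Minimum N = 17.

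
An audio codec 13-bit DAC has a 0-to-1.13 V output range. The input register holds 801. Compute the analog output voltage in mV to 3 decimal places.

110.490 mV

LSB = 1.13 V / 2^13 = 137.94 µV.
V_out = 0 + 801 × 0.000137939 V = 0.11049 V.
= 110.490 mV.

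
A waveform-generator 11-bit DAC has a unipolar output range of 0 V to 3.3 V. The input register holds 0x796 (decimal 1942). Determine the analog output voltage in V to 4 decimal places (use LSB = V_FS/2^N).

3.1292 V

LSB = 3.3 V / 2^11 = 1.611 mV.
Code 0x796 = 1942 decimal.
V_out = 0 + 1942 × 0.00161133 V = 3.1292 V.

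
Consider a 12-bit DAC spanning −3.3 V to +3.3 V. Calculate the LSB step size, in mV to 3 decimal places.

Full-scale span = 6.6 V.
LSB = 6.6 / 2^12 = 6.6 / 4096 = 0.00161133 V = 1.611 mV.

1.611 mV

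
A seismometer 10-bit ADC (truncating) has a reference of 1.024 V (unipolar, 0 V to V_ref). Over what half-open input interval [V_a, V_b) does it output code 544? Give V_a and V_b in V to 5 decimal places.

[0.54400 V, 0.54500 V)

LSB = 1.024/2^10 = 1.000 mV.
V_a = V_low + 544·LSB = 0.544 V; V_b = V_low + 545·LSB = 0.545 V.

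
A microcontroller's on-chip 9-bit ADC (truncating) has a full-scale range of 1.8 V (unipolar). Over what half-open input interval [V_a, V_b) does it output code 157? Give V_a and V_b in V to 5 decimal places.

[0.55195 V, 0.55547 V)

LSB = 1.8/2^9 = 3.516 mV.
V_a = V_low + 157·LSB = 0.551953 V; V_b = V_low + 158·LSB = 0.555469 V.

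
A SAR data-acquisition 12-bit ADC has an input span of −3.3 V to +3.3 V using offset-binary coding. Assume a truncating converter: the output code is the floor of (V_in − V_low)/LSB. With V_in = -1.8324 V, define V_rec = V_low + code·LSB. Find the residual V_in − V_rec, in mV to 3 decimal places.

Step size: 6.6 V ÷ 2^12 = 1.611 mV.
(V_in − V_low)/LSB = (-1.8324 − (−3.3))/0.00161133 = 910.8015 → code 910 (floor).
Code 910 maps back to (−3.3) + 910×0.00161133 V = -1.8336914 V.
Difference: 0.00129141 V → 1.291 mV.

1.291 mV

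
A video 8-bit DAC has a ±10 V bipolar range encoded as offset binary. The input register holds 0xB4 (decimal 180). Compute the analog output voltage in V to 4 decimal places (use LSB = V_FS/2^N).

LSB = 20 V / 2^8 = 78.125 mV.
Code 0xB4 = 180 decimal.
V_out = (−10) + 180 × 0.078125 V = 4.0625 V.

4.0625 V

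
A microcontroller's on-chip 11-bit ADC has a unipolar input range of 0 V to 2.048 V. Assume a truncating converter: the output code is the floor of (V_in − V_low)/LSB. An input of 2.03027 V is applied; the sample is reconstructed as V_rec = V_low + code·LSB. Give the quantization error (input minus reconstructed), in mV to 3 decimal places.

0.270 mV

One LSB is 2.048 V / 2048 = 1.000 mV.
(2.03027 − 0)/0.001 = 2030.2700; ⌊·⌋ gives code 2030.
Code 2030 maps back to 0 + 2030×0.001 V = 2.03 V.
Difference: 0.00027 V → 0.270 mV.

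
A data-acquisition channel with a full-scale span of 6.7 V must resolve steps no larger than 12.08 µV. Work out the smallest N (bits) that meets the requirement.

Number of steps required ≥ 6.7 V / 12.08 µV = 554635.76.
Need 2^N ≥ 554635.76; 2^19 = 524288, 2^20 = 1048576.
Minimum N = 20.

20 bits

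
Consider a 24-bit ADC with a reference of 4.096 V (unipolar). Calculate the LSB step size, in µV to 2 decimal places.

0.24 µV

Full-scale span = 4.096 V.
LSB = 4.096 / 2^24 = 4.096 / 16777216 = 2.44141e-07 V = 0.24 µV.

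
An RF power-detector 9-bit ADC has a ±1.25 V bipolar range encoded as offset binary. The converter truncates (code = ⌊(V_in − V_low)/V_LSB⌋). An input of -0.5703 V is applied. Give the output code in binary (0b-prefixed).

LSB = 2.5 V / 512 = 4.883 mV.
(V_in − V_low)/LSB = (-0.5703 − (−1.25)) / 0.00488281 = 139.203.
Floor → code 139.
In binary (0b-prefixed): 0b10001011.

code 0b10001011 (decimal 139)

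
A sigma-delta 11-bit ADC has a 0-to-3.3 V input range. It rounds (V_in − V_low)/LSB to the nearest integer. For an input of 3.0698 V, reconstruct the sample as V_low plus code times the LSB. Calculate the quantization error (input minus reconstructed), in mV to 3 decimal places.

0.220 mV

LSB = 3.3/2^11 = 1.611 mV.
Scaled input = 1905.1365 LSBs, so code = 1905.
V_rec = 0 + 1905·0.00161133 = 3.0695801 V.
Difference: 0.000219922 V → 0.220 mV.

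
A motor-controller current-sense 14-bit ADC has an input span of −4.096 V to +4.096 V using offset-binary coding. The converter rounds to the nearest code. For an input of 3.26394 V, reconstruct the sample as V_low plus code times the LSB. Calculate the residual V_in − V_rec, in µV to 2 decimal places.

Step size: 8.192 V ÷ 2^14 = 0.500 mV.
(V_in − V_low)/LSB = (3.26394 − (−4.096))/0.0005 = 14719.8800 → code 14720 (round).
V_rec = (−4.096) + 14720·0.0005 = 3.264 V.
Difference: -6e-05 V → -60.00 µV.

-60.00 µV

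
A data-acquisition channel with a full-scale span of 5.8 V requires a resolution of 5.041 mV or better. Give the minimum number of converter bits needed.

11 bits

Number of steps required ≥ 5.8 V / 5.041 mV = 1150.57.
Need 2^N ≥ 1150.57; 2^10 = 1024, 2^11 = 2048.
Minimum N = 11.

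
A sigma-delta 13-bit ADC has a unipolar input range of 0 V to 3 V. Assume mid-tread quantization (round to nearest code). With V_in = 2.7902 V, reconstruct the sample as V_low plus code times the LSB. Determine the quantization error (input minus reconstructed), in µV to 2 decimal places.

38.87 µV

LSB = 3/2^13 = 366.21 µV.
Scaled input = 7619.1061 LSBs, so code = 7619.
Code 7619 maps back to 0 + 7619×0.000366211 V = 2.7901611 V.
V_in − V_rec = 3.88672e-05 V = 38.87 µV.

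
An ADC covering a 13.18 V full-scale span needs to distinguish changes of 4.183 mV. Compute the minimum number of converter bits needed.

12 bits

Number of steps required ≥ 13.18 V / 4.183 mV = 3150.85.
Need 2^N ≥ 3150.85; 2^11 = 2048, 2^12 = 4096.
Minimum N = 12.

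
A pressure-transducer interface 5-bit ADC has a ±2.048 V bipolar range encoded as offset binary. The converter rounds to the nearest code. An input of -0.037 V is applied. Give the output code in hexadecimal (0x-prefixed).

LSB = 4.096 V / 32 = 128.000 mV.
(V_in − V_low)/LSB = (-0.037 − (−2.048)) / 0.128 = 15.711.
Round → code 16.
In hexadecimal (0x-prefixed): 0x10.

code 0x10 (decimal 16)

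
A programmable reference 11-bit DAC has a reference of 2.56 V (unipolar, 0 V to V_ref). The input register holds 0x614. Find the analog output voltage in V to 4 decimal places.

1.9450 V

LSB = 2.56 V / 2^11 = 1.250 mV.
Code 0x614 = 1556 decimal.
V_out = 0 + 1556 × 0.00125 V = 1.945 V.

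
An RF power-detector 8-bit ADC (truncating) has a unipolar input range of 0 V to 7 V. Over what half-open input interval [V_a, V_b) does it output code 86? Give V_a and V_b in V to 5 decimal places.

[2.35156 V, 2.37891 V)

LSB = 7/2^8 = 27.344 mV.
V_a = V_low + 86·LSB = 2.35156 V; V_b = V_low + 87·LSB = 2.37891 V.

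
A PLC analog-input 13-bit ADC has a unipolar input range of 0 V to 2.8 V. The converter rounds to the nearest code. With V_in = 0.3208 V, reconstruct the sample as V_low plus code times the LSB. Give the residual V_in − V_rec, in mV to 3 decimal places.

LSB = 2.8/2^13 = 341.80 µV.
(0.3208 − 0)/0.000341797 = 938.5691; round gives code 939.
Reconstructed: 0.32094727 V.
Difference: -0.000147266 V → -0.147 mV.

-0.147 mV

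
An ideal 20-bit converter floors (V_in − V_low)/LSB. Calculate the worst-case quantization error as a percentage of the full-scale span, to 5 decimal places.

Truncating → worst-case error = 1 LSB = V_FS/2^20, so 100/1048576 = 9.53674e-05 % of full scale.

0.00010 %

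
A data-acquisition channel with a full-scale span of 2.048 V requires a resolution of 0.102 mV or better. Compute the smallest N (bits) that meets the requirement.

15 bits

Number of steps required ≥ 2.048 V / 0.102 mV = 20078.43.
Need 2^N ≥ 20078.43; 2^14 = 16384, 2^15 = 32768.
Minimum N = 15.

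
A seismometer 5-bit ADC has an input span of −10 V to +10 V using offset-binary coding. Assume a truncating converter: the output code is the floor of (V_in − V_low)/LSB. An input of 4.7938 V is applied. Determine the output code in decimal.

code 23

Full-scale span = 20 V; LSB = 20/2^5 = 0.6250 V.
(4.7938 − (−10)) / 0.625 = 23.670 LSBs.
Floor → code 23.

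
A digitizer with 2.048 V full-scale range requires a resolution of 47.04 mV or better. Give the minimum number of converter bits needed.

Number of steps required ≥ 2.048 V / 47.04 mV = 43.54.
Need 2^N ≥ 43.54; 2^5 = 32, 2^6 = 64.
Minimum N = 6.

6 bits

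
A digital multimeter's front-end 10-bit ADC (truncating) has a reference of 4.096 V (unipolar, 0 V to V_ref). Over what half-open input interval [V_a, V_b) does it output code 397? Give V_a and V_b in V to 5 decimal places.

[1.58800 V, 1.59200 V)

LSB = 4.096/2^10 = 4.000 mV.
V_a = V_low + 397·LSB = 1.588 V; V_b = V_low + 398·LSB = 1.592 V.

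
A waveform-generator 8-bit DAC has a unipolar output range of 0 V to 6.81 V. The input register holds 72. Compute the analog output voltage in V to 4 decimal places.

LSB = 6.81 V / 2^8 = 26.602 mV.
V_out = 0 + 72 × 0.0266016 V = 1.91531 V.

1.9153 V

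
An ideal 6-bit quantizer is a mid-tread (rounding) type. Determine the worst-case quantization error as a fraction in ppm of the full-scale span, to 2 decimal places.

Rounding → worst-case error = ½ LSB = V_FS/2^7, so 1e+06/128 = 7812.5 ppm of full scale.

7812.50 ppm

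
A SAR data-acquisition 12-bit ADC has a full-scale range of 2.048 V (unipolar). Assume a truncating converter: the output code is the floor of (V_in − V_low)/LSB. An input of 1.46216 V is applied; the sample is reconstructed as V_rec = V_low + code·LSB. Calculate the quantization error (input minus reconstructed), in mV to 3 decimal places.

0.160 mV

Step size: 2.048 V ÷ 2^12 = 0.500 mV.
(V_in − V_low)/LSB = (1.46216 − 0)/0.0005 = 2924.3200 → code 2924 (floor).
V_rec = 0 + 2924·0.0005 = 1.462 V.
Error = 1.46216 − 1.462 = 0.00016 V = 0.160 mV.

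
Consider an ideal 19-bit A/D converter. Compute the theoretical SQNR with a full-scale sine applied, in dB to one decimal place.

SNR ≈ 6.02·N + 1.76 dB = 6.02·19 + 1.76 = 116.14 dB.

116.1 dB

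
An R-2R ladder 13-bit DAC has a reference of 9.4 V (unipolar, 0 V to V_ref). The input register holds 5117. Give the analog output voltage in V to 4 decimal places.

LSB = 9.4 V / 2^13 = 1.147 mV.
V_out = 0 + 5117 × 0.00114746 V = 5.87156 V.

5.8716 V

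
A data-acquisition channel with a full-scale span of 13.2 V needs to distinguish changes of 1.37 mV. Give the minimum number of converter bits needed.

14 bits

Number of steps required ≥ 13.2 V / 1.37 mV = 9635.04.
Need 2^N ≥ 9635.04; 2^13 = 8192, 2^14 = 16384.
Minimum N = 14.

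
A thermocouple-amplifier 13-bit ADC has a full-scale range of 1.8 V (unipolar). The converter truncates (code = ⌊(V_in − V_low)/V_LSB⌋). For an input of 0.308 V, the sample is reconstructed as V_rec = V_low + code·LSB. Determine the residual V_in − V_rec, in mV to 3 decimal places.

0.163 mV

LSB = 1.8/2^13 = 219.73 µV.
Scaled input = 1401.7422 LSBs, so code = 1401.
Code 1401 maps back to 0 + 1401×0.000219727 V = 0.30783691 V.
Error = 0.308 − 0.30783691 = 0.000163086 V = 0.163 mV.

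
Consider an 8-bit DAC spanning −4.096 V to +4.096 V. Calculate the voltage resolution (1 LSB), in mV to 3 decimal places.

Full-scale span = 8.192 V.
LSB = 8.192 / 2^8 = 8.192 / 256 = 0.032 V = 32.000 mV.

32.000 mV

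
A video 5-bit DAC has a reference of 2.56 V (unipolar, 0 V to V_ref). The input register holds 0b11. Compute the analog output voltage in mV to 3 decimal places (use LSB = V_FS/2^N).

LSB = 2.56 V / 2^5 = 80.000 mV.
Code 0b11 = 3 decimal.
V_out = 0 + 3 × 0.08 V = 0.24 V.
= 240.000 mV.

240.000 mV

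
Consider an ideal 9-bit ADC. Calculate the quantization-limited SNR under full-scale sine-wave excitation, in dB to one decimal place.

55.9 dB

SNR ≈ 6.02·N + 1.76 dB = 6.02·9 + 1.76 = 55.94 dB.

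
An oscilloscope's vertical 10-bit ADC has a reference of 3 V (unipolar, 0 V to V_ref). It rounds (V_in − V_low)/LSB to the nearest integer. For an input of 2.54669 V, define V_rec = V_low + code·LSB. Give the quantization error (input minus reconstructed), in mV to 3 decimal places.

One LSB is 3 V / 1024 = 2.930 mV.
Scaled input = 869.2702 LSBs, so code = 869.
Code 869 maps back to 0 + 869×0.00292969 V = 2.5458984 V.
Error = 2.54669 − 2.5458984 = 0.000791562 V = 0.792 mV.

0.792 mV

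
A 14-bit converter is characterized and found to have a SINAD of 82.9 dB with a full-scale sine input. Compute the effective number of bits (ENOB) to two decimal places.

13.48 bits

ENOB = (SINAD − 1.76) / 6.02 = (82.9 − 1.76)/6.02 = 13.478.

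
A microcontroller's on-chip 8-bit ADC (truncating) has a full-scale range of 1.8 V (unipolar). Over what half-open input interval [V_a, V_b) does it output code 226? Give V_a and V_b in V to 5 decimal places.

[1.58906 V, 1.59609 V)

LSB = 1.8/2^8 = 7.031 mV.
V_a = V_low + 226·LSB = 1.58906 V; V_b = V_low + 227·LSB = 1.59609 V.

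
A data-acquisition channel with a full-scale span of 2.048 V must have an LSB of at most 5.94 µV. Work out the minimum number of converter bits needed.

Number of steps required ≥ 2.048 V / 5.94 µV = 344781.14.
Need 2^N ≥ 344781.14; 2^18 = 262144, 2^19 = 524288.
Minimum N = 19.

19 bits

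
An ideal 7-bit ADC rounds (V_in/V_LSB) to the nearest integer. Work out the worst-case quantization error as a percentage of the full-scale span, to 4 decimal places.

Rounding → worst-case error = ½ LSB = V_FS/2^8, so 100/256 = 0.390625 % of full scale.

0.3906 %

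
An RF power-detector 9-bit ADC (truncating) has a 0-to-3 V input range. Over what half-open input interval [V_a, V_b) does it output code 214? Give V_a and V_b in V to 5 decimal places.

[1.25391 V, 1.25977 V)

LSB = 3/2^9 = 5.859 mV.
V_a = V_low + 214·LSB = 1.25391 V; V_b = V_low + 215·LSB = 1.25977 V.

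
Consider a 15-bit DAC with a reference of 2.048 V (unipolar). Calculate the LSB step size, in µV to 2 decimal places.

62.50 µV

Full-scale span = 2.048 V.
LSB = 2.048 / 2^15 = 2.048 / 32768 = 6.25e-05 V = 62.50 µV.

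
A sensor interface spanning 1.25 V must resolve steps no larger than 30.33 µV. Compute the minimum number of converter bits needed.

16 bits

Number of steps required ≥ 1.25 V / 30.33 µV = 41213.32.
Need 2^N ≥ 41213.32; 2^15 = 32768, 2^16 = 65536.
Minimum N = 16.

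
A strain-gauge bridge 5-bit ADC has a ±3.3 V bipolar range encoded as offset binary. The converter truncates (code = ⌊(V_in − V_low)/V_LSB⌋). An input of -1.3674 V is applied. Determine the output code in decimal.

code 9

LSB = 6.6 V / 32 = 206.250 mV.
Input sits at 9.370 steps above V_low.
⌊·⌋(9.370) = 9.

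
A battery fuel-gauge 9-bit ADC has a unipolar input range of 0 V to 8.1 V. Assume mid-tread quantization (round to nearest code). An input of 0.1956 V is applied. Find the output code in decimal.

code 12

LSB = 8.1 V / 512 = 15.820 mV.
(0.1956 − 0) / 0.0158203 = 12.364 LSBs.
round(12.364) = 12.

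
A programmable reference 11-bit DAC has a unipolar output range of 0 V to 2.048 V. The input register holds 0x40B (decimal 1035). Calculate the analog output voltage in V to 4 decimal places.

LSB = 2.048 V / 2^11 = 1.000 mV.
Code 0x40B = 1035 decimal.
V_out = 0 + 1035 × 0.001 V = 1.035 V.

1.0350 V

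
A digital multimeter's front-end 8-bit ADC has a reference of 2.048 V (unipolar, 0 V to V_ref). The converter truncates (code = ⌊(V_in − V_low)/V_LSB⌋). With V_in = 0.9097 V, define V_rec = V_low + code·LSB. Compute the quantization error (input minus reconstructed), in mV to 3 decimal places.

5.700 mV

Step size: 2.048 V ÷ 2^8 = 8.000 mV.
(0.9097 − 0)/0.008 = 113.7125; ⌊·⌋ gives code 113.
V_rec = 0 + 113·0.008 = 0.904 V.
Difference: 0.0057 V → 5.700 mV.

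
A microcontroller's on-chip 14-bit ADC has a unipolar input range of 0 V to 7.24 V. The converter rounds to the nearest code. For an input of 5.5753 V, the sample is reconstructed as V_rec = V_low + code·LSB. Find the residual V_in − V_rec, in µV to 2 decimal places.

-83.30 µV

LSB = 7.24/2^14 = 441.89 µV.
(V_in − V_low)/LSB = (5.5753 − 0)/0.000441895 = 12616.8115 → code 12617 (round).
V_rec = 0 + 12617·0.000441895 = 5.5753833 V.
V_in − V_rec = -8.33008e-05 V = -83.30 µV.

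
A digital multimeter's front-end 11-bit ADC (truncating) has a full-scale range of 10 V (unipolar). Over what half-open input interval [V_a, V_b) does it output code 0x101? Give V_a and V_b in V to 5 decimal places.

LSB = 10/2^11 = 4.883 mV.
Code 0x101 = 257 decimal.
V_a = V_low + 257·LSB = 1.25488 V; V_b = V_low + 258·LSB = 1.25977 V.

[1.25488 V, 1.25977 V)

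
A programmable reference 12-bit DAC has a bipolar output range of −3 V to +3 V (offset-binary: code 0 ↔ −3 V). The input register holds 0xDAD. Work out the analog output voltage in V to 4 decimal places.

LSB = 6 V / 2^12 = 1.465 mV.
Code 0xDAD = 3501 decimal.
V_out = (−3) + 3501 × 0.00146484 V = 2.12842 V.

2.1284 V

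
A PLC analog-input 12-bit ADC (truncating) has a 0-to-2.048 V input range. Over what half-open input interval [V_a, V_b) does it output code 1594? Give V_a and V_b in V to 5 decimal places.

LSB = 2.048/2^12 = 0.500 mV.
V_a = V_low + 1594·LSB = 0.797 V; V_b = V_low + 1595·LSB = 0.7975 V.

[0.79700 V, 0.79750 V)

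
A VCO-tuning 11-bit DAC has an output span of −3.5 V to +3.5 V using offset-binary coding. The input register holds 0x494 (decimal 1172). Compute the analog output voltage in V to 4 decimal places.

0.5059 V

LSB = 7 V / 2^11 = 3.418 mV.
Code 0x494 = 1172 decimal.
V_out = (−3.5) + 1172 × 0.00341797 V = 0.505859 V.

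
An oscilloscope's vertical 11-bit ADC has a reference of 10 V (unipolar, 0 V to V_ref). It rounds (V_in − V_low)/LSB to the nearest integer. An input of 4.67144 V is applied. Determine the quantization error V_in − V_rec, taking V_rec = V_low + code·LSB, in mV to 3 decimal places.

-1.412 mV

One LSB is 10 V / 2048 = 4.883 mV.
Scaled input = 956.7109 LSBs, so code = 957.
Reconstructed: 4.6728516 V.
Difference: -0.00141156 V → -1.412 mV.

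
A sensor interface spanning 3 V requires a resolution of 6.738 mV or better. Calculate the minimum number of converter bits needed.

Number of steps required ≥ 3 V / 6.738 mV = 445.24.
Need 2^N ≥ 445.24; 2^8 = 256, 2^9 = 512.
Minimum N = 9.

9 bits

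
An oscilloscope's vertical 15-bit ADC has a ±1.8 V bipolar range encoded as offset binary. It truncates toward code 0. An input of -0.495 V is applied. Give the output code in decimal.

code 11878

Full-scale span = 3.6 V; LSB = 3.6/2^15 = 109.86 µV.
(-0.495 − (−1.8)) / 0.000109863 = 11878.400 LSBs.
⌊·⌋(11878.400) = 11878.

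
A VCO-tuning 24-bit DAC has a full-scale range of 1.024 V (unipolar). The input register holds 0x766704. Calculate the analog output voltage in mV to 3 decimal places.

473.610 mV

LSB = 1.024 V / 2^24 = 0.06 µV.
Code 0x766704 = 7759620 decimal.
V_out = 0 + 7759620 × 6.10352e-08 V = 0.47361 V.
= 473.610 mV.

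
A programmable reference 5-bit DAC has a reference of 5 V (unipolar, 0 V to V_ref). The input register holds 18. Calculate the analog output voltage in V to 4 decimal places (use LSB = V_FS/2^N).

2.8125 V

LSB = 5 V / 2^5 = 156.250 mV.
V_out = 0 + 18 × 0.15625 V = 2.8125 V.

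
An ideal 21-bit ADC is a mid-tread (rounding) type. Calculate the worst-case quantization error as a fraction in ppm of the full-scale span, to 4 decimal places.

Rounding → worst-case error = ½ LSB = V_FS/2^22, so 1e+06/4194304 = 0.238419 ppm of full scale.

0.2384 ppm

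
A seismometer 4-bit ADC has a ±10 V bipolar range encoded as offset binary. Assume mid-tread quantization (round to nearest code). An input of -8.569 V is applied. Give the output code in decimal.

code 1

With 16 levels over 20 V, one step is 1.2500 V.
(-8.569 − (−10)) / 1.25 = 1.145 LSBs.
round(1.145) = 1.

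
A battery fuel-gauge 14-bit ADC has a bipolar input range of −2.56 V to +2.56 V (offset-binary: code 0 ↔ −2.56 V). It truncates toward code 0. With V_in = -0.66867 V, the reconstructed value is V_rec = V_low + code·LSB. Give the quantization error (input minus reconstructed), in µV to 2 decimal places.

LSB = 5.12/2^14 = 312.50 µV.
(-0.66867 − (−2.56))/0.0003125 = 6052.2560; ⌊·⌋ gives code 6052.
Code 6052 maps back to (−2.56) + 6052×0.0003125 V = -0.66875 V.
Difference: 8e-05 V → 80.00 µV.

80.00 µV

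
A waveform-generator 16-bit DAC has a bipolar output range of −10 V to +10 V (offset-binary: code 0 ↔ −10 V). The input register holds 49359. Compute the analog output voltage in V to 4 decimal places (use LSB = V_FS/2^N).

5.0632 V

LSB = 20 V / 2^16 = 305.18 µV.
V_out = (−10) + 49359 × 0.000305176 V = 5.06317 V.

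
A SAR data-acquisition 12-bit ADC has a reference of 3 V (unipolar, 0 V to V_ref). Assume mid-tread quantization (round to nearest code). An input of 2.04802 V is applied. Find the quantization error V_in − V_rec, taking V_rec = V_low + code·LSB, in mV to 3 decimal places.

One LSB is 3 V / 4096 = 0.732 mV.
(2.04802 − 0)/0.000732422 = 2796.2300; round gives code 2796.
V_rec = 0 + 2796·0.000732422 = 2.0478516 V.
Difference: 0.000168437 V → 0.168 mV.

0.168 mV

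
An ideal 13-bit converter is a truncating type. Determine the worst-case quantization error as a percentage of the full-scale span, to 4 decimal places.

0.0122 %

Truncating → worst-case error = 1 LSB = V_FS/2^13, so 100/8192 = 0.012207 % of full scale.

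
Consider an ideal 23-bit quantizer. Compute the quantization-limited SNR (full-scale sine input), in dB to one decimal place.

140.2 dB

SNR ≈ 6.02·N + 1.76 dB = 6.02·23 + 1.76 = 140.22 dB.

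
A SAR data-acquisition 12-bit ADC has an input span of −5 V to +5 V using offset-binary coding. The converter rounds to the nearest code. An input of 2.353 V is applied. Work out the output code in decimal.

code 3012

Full-scale span = 10 V; LSB = 10/2^12 = 2.441 mV.
Input sits at 3011.789 steps above V_low.
round(3011.789) = 3012.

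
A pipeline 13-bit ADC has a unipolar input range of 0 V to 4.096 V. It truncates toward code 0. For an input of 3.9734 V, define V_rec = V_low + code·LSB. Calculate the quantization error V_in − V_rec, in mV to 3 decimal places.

Step size: 4.096 V ÷ 2^13 = 0.500 mV.
(3.9734 − 0)/0.0005 = 7946.8000; ⌊·⌋ gives code 7946.
Code 7946 maps back to 0 + 7946×0.0005 V = 3.973 V.
V_in − V_rec = 0.0004 V = 0.400 mV.

0.400 mV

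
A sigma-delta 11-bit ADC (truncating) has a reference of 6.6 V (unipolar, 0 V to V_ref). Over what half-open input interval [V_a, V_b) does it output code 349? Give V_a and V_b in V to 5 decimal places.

[1.12471 V, 1.12793 V)

LSB = 6.6/2^11 = 3.223 mV.
V_a = V_low + 349·LSB = 1.12471 V; V_b = V_low + 350·LSB = 1.12793 V.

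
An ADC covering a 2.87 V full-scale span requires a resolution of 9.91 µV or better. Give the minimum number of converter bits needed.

19 bits

Number of steps required ≥ 2.87 V / 9.91 µV = 289606.46.
Need 2^N ≥ 289606.46; 2^18 = 262144, 2^19 = 524288.
Minimum N = 19.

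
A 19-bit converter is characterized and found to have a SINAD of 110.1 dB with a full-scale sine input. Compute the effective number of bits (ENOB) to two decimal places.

ENOB = (SINAD − 1.76) / 6.02 = (110.1 − 1.76)/6.02 = 17.997.

18.00 bits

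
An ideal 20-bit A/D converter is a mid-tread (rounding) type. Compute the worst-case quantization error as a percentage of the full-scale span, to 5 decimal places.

0.00005 %

Rounding → worst-case error = ½ LSB = V_FS/2^21, so 100/2097152 = 4.76837e-05 % of full scale.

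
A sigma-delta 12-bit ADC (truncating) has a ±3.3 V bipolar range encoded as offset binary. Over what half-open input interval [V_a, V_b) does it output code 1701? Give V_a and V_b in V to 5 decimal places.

LSB = 6.6/2^12 = 1.611 mV.
V_a = V_low + 1701·LSB = -0.559131 V; V_b = V_low + 1702·LSB = -0.55752 V.

[-0.55913 V, -0.55752 V)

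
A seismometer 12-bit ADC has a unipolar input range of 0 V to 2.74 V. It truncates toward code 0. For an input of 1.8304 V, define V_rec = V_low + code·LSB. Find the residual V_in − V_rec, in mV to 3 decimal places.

Step size: 2.74 V ÷ 2^12 = 0.669 mV.
Scaled input = 2736.2476 LSBs, so code = 2736.
Reconstructed: 1.8302344 V.
Difference: 0.000165625 V → 0.166 mV.

0.166 mV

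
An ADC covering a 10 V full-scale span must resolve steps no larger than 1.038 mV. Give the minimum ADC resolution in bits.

14 bits

Number of steps required ≥ 10 V / 1.038 mV = 9633.91.
Need 2^N ≥ 9633.91; 2^13 = 8192, 2^14 = 16384.
Minimum N = 14.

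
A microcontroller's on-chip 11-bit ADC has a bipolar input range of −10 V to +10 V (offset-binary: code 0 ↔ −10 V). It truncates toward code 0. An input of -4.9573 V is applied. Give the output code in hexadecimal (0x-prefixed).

code 0x204 (decimal 516)

LSB = 20 V / 2048 = 9.766 mV.
(-4.9573 − (−10)) / 0.00976562 = 516.372 LSBs.
Floor → code 516.
In hexadecimal (0x-prefixed): 0x204.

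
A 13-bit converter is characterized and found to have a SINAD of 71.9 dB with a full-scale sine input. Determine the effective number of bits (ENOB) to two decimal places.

ENOB = (SINAD − 1.76) / 6.02 = (71.9 − 1.76)/6.02 = 11.651.

11.65 bits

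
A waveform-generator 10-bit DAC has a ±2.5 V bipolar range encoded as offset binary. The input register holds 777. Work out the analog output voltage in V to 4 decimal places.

LSB = 5 V / 2^10 = 4.883 mV.
V_out = (−2.5) + 777 × 0.00488281 V = 1.29395 V.

1.2939 V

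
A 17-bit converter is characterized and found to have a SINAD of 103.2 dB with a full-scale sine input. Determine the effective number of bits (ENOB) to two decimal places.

ENOB = (SINAD − 1.76) / 6.02 = (103.2 − 1.76)/6.02 = 16.850.

16.85 bits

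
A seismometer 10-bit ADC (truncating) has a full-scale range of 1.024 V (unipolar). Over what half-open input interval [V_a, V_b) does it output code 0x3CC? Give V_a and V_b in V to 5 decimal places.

[0.97200 V, 0.97300 V)

LSB = 1.024/2^10 = 1.000 mV.
Code 0x3CC = 972 decimal.
V_a = V_low + 972·LSB = 0.972 V; V_b = V_low + 973·LSB = 0.973 V.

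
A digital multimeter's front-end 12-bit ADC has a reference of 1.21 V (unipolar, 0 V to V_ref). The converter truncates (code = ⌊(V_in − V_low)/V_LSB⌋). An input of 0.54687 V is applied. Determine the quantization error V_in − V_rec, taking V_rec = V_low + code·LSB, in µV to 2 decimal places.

65.80 µV

LSB = 1.21/2^12 = 295.41 µV.
(V_in − V_low)/LSB = (0.54687 − 0)/0.00029541 = 1851.2227 → code 1851 (floor).
V_rec = 0 + 1851·0.00029541 = 0.5468042 V.
V_in − V_rec = 6.58008e-05 V = 65.80 µV.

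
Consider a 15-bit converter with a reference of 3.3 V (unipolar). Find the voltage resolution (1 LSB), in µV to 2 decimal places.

100.71 µV

Full-scale span = 3.3 V.
LSB = 3.3 / 2^15 = 3.3 / 32768 = 0.000100708 V = 100.71 µV.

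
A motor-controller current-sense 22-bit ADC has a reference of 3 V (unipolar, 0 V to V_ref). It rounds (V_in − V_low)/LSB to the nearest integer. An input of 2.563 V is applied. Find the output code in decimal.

With 4194304 levels over 3 V, one step is 0.72 µV.
Input sits at 3583333.717 steps above V_low.
So the output code is 3583334.

code 3583334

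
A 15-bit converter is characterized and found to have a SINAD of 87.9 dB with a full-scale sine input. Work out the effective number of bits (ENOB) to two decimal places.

ENOB = (SINAD − 1.76) / 6.02 = (87.9 − 1.76)/6.02 = 14.309.

14.31 bits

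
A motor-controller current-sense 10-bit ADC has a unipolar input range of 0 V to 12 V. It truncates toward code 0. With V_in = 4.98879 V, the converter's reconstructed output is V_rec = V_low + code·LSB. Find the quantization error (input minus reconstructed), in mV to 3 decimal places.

Step size: 12 V ÷ 2^10 = 11.719 mV.
Scaled input = 425.7101 LSBs, so code = 425.
Reconstructed: 4.9804688 V.
Error = 4.98879 − 4.9804688 = 0.00832125 V = 8.321 mV.

8.321 mV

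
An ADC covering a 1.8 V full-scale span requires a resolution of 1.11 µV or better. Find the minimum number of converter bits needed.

Number of steps required ≥ 1.8 V / 1.11 µV = 1621621.62.
Need 2^N ≥ 1621621.62; 2^20 = 1048576, 2^21 = 2097152.
Minimum N = 21.

21 bits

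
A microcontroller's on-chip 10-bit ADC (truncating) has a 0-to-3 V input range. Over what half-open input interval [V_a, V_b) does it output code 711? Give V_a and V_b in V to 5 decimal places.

[2.08301 V, 2.08594 V)

LSB = 3/2^10 = 2.930 mV.
V_a = V_low + 711·LSB = 2.08301 V; V_b = V_low + 712·LSB = 2.08594 V.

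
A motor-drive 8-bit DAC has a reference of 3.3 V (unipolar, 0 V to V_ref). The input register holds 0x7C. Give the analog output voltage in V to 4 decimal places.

1.5984 V

LSB = 3.3 V / 2^8 = 12.891 mV.
Code 0x7C = 124 decimal.
V_out = 0 + 124 × 0.0128906 V = 1.59844 V.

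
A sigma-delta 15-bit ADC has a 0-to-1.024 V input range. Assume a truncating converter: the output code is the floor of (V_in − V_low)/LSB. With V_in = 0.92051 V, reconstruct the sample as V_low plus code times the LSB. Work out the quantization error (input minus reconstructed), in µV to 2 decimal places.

LSB = 1.024/2^15 = 31.25 µV.
(V_in − V_low)/LSB = (0.92051 − 0)/3.125e-05 = 29456.3200 → code 29456 (floor).
V_rec = 0 + 29456·3.125e-05 = 0.9205 V.
Difference: 1e-05 V → 10.00 µV.

10.00 µV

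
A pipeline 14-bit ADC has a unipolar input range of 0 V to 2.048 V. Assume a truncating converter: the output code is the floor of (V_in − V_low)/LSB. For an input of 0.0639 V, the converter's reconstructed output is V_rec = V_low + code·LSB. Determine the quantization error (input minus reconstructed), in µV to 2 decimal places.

25.00 µV

One LSB is 2.048 V / 16384 = 125.00 µV.
(V_in − V_low)/LSB = (0.0639 − 0)/0.000125 = 511.2000 → code 511 (floor).
Reconstructed: 0.063875 V.
Error = 0.0639 − 0.063875 = 2.5e-05 V = 25.00 µV.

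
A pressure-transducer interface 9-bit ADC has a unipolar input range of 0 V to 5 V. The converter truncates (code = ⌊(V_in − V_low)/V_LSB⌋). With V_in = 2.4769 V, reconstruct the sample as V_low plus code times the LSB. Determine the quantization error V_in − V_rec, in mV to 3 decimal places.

6.197 mV

One LSB is 5 V / 512 = 9.766 mV.
Scaled input = 253.6346 LSBs, so code = 253.
Reconstructed: 2.4707031 V.
Difference: 0.00619688 V → 6.197 mV.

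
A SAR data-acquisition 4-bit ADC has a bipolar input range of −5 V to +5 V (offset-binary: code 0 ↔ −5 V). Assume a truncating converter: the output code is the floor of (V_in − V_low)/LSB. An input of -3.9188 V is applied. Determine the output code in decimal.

Full-scale span = 10 V; LSB = 10/2^4 = 0.6250 V.
(V_in − V_low)/LSB = (-3.9188 − (−5)) / 0.625 = 1.730.
Floor → code 1.

code 1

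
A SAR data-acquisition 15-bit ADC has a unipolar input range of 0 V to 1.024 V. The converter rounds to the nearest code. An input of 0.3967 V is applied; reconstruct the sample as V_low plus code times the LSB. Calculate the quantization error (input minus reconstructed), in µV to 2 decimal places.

12.50 µV

One LSB is 1.024 V / 32768 = 31.25 µV.
Scaled input = 12694.4000 LSBs, so code = 12694.
Reconstructed: 0.3966875 V.
Difference: 1.25e-05 V → 12.50 µV.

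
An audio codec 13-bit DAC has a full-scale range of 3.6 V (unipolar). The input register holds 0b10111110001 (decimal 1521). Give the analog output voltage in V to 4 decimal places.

LSB = 3.6 V / 2^13 = 439.45 µV.
Code 0b10111110001 = 1521 decimal.
V_out = 0 + 1521 × 0.000439453 V = 0.668408 V.

0.6684 V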